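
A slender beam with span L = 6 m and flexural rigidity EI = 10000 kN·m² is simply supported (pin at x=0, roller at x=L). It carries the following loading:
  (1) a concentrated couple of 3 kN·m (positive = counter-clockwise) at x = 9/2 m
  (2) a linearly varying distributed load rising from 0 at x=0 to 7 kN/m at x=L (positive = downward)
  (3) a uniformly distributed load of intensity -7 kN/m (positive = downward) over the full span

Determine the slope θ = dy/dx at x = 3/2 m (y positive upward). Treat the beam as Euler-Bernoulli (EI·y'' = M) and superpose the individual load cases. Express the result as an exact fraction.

Load 1 — applied couple M₀=3 kN·m at a=9/2 m (b=L-a=3/2):
  θ_1 = (M₀x²/(2L)+C₁)/EI  [x≤a] with C₁=M₀(3b²-L²)/(6L)=-39/16 = (3·(3/2)²/(2·6)+(-39/16))/10000 = -3/16000 rad
Load 2 — triangular load w₀=7 kN/m (0→w₀ over full span):
  θ_2 = -w₀(7L⁴-30L²x²+15x⁴)/(360LEI) = -7·(7·6⁴-30·6²·(3/2)²+15·(3/2)⁴)/(360·6·10000) = -27867/12800000 rad
Load 3 — uniform load w=-7 kN/m over full span:
  θ_3 = -w(L³-6Lx²+4x³)/(24EI) = -(-7)·(6³-6·6·(3/2)²+4·(3/2)³)/(24·10000) = 693/160000 rad
Superposition: θ = Σ θ_i = 25173/12800000 rad ≈ 0.001967 rad

θ(3/2) = 25173/12800000 rad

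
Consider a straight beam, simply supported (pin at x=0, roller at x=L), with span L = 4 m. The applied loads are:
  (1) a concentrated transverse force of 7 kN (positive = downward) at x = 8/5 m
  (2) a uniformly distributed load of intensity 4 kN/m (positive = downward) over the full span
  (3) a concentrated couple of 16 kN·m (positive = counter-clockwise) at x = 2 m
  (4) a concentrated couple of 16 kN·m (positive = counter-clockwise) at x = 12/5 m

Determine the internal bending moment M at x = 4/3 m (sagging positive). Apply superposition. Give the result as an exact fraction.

Load 1 — point force P=7 kN at a=8/5 m (b=L-a=12/5):
  M_1 = Pbx/L  [x≤a] = 7·(12/5)·(4/3)/4 = 28/5 kN·m
Load 2 — uniform load w=4 kN/m over full span:
  M_2 = wx(L-x)/2 = 4·(4/3)·(4-(4/3))/2 = 64/9 kN·m
Load 3 — applied couple M₀=16 kN·m at a=2 m (b=L-a=2):
  M_3 = M₀x/L  [x≤a] = 16·(4/3)/4 = 16/3 kN·m
Load 4 — applied couple M₀=16 kN·m at a=12/5 m (b=L-a=8/5):
  M_4 = M₀x/L  [x≤a] = 16·(4/3)/4 = 16/3 kN·m
Superposition: M = Σ M_i = 1052/45 kN·m ≈ 23.377778 kN·m

M(4/3) = 1052/45 kN·m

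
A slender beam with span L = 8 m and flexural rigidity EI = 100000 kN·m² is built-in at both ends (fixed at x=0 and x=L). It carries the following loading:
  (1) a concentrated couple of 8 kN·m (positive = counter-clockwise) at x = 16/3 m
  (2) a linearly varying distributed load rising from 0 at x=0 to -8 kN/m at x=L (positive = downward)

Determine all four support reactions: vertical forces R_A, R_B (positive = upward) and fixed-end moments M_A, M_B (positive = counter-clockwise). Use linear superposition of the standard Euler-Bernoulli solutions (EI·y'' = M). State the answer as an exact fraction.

Load 1 — applied couple M₀=8 kN·m at a=16/3 m (b=L-a=8/3):
  R_A = 6M₀ab/L³ = 6·8·(16/3)·(8/3)/8³ = 4/3 kN
  M_A = M₀b(2a-b)/L² = 8·(8/3)·(2·(16/3)-(8/3))/8² = 8/3 kN·m
  R_B = -6M₀ab/L³ = -6·8·(16/3)·(8/3)/8³ = -4/3 kN
  M_B = M₀a(2b-a)/L² = 8·(16/3)·(2·(8/3)-(16/3))/8² = 0 kN·m
Load 2 — triangular load w₀=-8 kN/m (0→w₀ over full span):
  R_A = 3w₀L/20 = 3·(-8)·8/20 = -48/5 kN
  M_A = w₀L²/30 = (-8)·8²/30 = -256/15 kN·m
  R_B = 7w₀L/20 = 7·(-8)·8/20 = -112/5 kN
  M_B = -w₀L²/20 = -(-8)·8²/20 = 128/5 kN·m
Superposition: R_A = -124/15 kN, M_A = -72/5 kN·m, R_B = -356/15 kN, M_B = 128/5 kN·m

R_A = -124/15 kN, M_A = -72/5 kN·m, R_B = -356/15 kN, M_B = 128/5 kN·m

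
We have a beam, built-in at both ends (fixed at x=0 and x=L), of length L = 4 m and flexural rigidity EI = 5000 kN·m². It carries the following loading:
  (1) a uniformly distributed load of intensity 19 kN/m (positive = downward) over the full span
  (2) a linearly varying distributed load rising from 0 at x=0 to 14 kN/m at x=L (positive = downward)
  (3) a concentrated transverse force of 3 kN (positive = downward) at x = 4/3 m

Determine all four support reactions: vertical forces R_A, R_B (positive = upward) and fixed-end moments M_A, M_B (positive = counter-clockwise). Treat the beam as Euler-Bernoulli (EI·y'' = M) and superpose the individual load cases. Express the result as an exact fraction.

R_A = 2188/45 kN, M_A = 1556/45 kN·m, R_B = 2627/45 kN, M_B = -1684/45 kN·m

Load 1 — uniform load w=19 kN/m over full span:
  R_A = wL/2 = 19·4/2 = 38 kN
  M_A = wL²/12 = 19·4²/12 = 76/3 kN·m
  R_B = wL/2 = 19·4/2 = 38 kN
  M_B = -wL²/12 = -19·4²/12 = -76/3 kN·m
Load 2 — triangular load w₀=14 kN/m (0→w₀ over full span):
  R_A = 3w₀L/20 = 3·14·4/20 = 42/5 kN
  M_A = w₀L²/30 = 14·4²/30 = 112/15 kN·m
  R_B = 7w₀L/20 = 7·14·4/20 = 98/5 kN
  M_B = -w₀L²/20 = -14·4²/20 = -56/5 kN·m
Load 3 — point force P=3 kN at a=4/3 m (b=L-a=8/3):
  R_A = Pb²(3a+b)/L³ = 3·(8/3)²·(3·(4/3)+(8/3))/4³ = 20/9 kN
  M_A = Pab²/L² = 3·(4/3)·(8/3)²/4² = 16/9 kN·m
  R_B = Pa²(a+3b)/L³ = 3·(4/3)²·((4/3)+3·(8/3))/4³ = 7/9 kN
  M_B = -Pa²b/L² = -3·(4/3)²·(8/3)/4² = -8/9 kN·m
Superposition: R_A = 2188/45 kN, M_A = 1556/45 kN·m, R_B = 2627/45 kN, M_B = -1684/45 kN·m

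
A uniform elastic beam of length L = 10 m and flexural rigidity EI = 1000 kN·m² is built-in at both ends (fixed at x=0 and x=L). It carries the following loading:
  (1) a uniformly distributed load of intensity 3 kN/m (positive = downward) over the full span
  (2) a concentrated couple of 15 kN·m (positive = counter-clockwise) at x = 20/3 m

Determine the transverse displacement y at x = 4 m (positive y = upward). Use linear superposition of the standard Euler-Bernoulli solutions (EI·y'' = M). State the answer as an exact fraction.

Load 1 — uniform load w=3 kN/m over full span:
  y_1 = -wx²(L-x)²/(24EI) = -3·4²·(10-4)²/(24·1000) = -9/125 m
Load 2 — applied couple M₀=15 kN·m at a=20/3 m (b=L-a=10/3):
  y_2 = (R_Ax³/6 - M_Ax²/2)/EI  [x≤a] with R_A=2, M_A=5 = (2·4³/6 - 5·4²/2)/1000 = -7/375 m
Superposition: y = Σ y_i = -34/375 m ≈ -0.090667 m

y(4) = -34/375 m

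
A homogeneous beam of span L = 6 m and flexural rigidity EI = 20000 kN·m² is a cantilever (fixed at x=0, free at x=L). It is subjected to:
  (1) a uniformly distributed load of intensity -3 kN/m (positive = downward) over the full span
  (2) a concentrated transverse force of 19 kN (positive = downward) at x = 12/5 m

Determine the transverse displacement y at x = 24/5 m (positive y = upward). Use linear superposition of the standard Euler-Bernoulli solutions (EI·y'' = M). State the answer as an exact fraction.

y(24/5) = 2691/390625 m

Load 1 — uniform load w=-3 kN/m over full span:
  y_1 = -wx²(x²-4Lx+6L²)/(24EI) = -(-3)·(24/5)²·((24/5)²-4·6·(24/5)+6·6²)/(24·20000) = 6966/390625 m
Load 2 — point force P=19 kN at a=12/5 m (b=L-a=18/5):
  y_2 = -Pa²(3x-a)/(6EI)  [x>a] = -19·(12/5)²·(3·(24/5)-(12/5))/(6·20000) = -171/15625 m
Superposition: y = Σ y_i = 2691/390625 m ≈ 0.006889 m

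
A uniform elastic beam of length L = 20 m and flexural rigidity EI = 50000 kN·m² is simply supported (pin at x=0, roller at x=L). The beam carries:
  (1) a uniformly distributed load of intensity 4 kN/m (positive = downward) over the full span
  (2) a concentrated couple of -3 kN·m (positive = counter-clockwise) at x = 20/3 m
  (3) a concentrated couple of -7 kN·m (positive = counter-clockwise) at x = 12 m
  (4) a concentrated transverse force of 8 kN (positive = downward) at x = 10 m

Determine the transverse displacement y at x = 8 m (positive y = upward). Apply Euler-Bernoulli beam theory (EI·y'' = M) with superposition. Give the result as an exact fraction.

Load 1 — uniform load w=4 kN/m over full span:
  y_1 = -wx(L³-2Lx²+x³)/(24EI) = -4·8·(20³-2·20·8²+8³)/(24·50000) = -496/3125 m
Load 2 — applied couple M₀=-3 kN·m at a=20/3 m (b=L-a=40/3):
  y_2 = (M₀x³/(6L)-M₀(x-a)²/2+C₁x)/EI  [x>a] with C₁=M₀(3b²-L²)/(6L)=-10/3 = ((-3)·8³/(6·20)-(-3)·(8-(20/3))²/2+(-10/3)·8)/50000 = -23/31250 m
Load 3 — applied couple M₀=-7 kN·m at a=12 m (b=L-a=8):
  y_3 = (M₀x³/(6L)+C₁x)/EI  [x≤a] with C₁=M₀(3b²-L²)/(6L)=182/15 = ((-7)·8³/(6·20)+(182/15)·8)/50000 = 21/15625 m
Load 4 — point force P=8 kN at a=10 m (b=L-a=10):
  y_4 = -Pbx(L²-b²-x²)/(6LEI)  [x≤a] = -8·10·8·(20²-10²-8²)/(6·20·50000) = -236/9375 m
Superposition: y = Σ y_i = -17183/93750 m ≈ -0.183285 m

y(8) = -17183/93750 m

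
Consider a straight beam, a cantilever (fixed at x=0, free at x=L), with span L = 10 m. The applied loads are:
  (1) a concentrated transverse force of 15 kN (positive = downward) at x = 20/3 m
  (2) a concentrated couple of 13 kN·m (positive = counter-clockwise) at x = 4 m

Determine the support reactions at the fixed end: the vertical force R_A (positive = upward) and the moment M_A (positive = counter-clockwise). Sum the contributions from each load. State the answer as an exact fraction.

R_A = 15 kN, M_A = 87 kN·m

Load 1 — point force P=15 kN at a=20/3 m (b=L-a=10/3):
  R_A = P = 15 kN
  M_A = Pa = 15·(20/3) = 100 kN·m
Load 2 — applied couple M₀=13 kN·m at a=4 m (b=L-a=6):
  R_A = 0 kN
  M_A = -M₀ = -13 kN·m
Superposition: R_A = 15 kN, M_A = 87 kN·m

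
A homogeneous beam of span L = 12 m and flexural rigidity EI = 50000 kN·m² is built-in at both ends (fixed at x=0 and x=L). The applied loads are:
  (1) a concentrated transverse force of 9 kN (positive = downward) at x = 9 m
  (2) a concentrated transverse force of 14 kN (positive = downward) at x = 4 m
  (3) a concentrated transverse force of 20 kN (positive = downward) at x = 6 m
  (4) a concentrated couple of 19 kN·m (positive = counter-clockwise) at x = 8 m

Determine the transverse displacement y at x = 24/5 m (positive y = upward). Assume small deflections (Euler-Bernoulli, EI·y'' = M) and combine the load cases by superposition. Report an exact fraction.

Load 1 — point force P=9 kN at a=9 m (b=L-a=3):
  y_1 = -Pb²x²(3aL-(3a+b)x)/(6L³EI)  [x≤a] = -9·3²·(24/5)²·(3·9·12-(3·9+3)·(24/5))/(6·12³·50000) = -81/125000 m
Load 2 — point force P=14 kN at a=4 m (b=L-a=8):
  y_2 = -Pa²(L-x)²(3bL-(3b+a)(L-x))/(6L³EI)  [x>a] = -14·4²·(12-(24/5))²·(3·8·12-(3·8+4)·(12-(24/5)))/(6·12³·50000) = -756/390625 m
Load 3 — point force P=20 kN at a=6 m (b=L-a=6):
  y_3 = -Pb²x²(3aL-(3a+b)x)/(6L³EI)  [x≤a] = -20·6²·(24/5)²·(3·6·12-(3·6+6)·(24/5))/(6·12³·50000) = -252/78125 m
Load 4 — applied couple M₀=19 kN·m at a=8 m (b=L-a=4):
  y_4 = (R_Ax³/6 - M_Ax²/2)/EI  [x≤a] with R_A=19/9, M_A=19/3 = ((19/9)·(24/5)³/6 - (19/3)·(24/5)²/2)/50000 = -266/390625 m
Superposition: y = Σ y_i = -20281/3125000 m ≈ -0.006490 m

y(24/5) = -20281/3125000 m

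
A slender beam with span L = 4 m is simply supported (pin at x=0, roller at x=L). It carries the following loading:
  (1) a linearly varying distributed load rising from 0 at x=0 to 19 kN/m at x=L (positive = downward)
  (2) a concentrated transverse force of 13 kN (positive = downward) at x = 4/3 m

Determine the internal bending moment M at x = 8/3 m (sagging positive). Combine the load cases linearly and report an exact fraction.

M(8/3) = 1988/81 kN·m

Load 1 — triangular load w₀=19 kN/m (0→w₀ over full span):
  M_1 = w₀Lx/6 - w₀x³/(6L) = 19·4·(8/3)/6 - 19·(8/3)³/(6·4) = 1520/81 kN·m
Load 2 — point force P=13 kN at a=4/3 m (b=L-a=8/3):
  M_2 = Pa(L-x)/L  [x>a] = 13·(4/3)·(4-(8/3))/4 = 52/9 kN·m
Superposition: M = Σ M_i = 1988/81 kN·m ≈ 24.543210 kN·m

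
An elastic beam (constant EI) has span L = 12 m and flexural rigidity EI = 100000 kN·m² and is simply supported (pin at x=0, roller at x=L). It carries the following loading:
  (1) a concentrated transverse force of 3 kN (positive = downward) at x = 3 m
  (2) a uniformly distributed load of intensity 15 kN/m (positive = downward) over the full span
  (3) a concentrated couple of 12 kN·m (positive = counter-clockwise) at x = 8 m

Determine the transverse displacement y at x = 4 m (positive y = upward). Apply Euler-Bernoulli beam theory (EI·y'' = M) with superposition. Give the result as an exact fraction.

y(4) = -10933/300000 m

Load 1 — point force P=3 kN at a=3 m (b=L-a=9):
  y_1 = -Pa(L-x)(2Lx-a²-x²)/(6LEI)  [x>a] = -3·3·(12-4)·(2·12·4-3²-4²)/(6·12·100000) = -71/100000 m
Load 2 — uniform load w=15 kN/m over full span:
  y_2 = -wx(L³-2Lx²+x³)/(24EI) = -15·4·(12³-2·12·4²+4³)/(24·100000) = -22/625 m
Load 3 — applied couple M₀=12 kN·m at a=8 m (b=L-a=4):
  y_3 = (M₀x³/(6L)+C₁x)/EI  [x≤a] with C₁=M₀(3b²-L²)/(6L)=-16 = (12·4³/(6·12)+(-16)·4)/100000 = -1/1875 m
Superposition: y = Σ y_i = -10933/300000 m ≈ -0.036443 m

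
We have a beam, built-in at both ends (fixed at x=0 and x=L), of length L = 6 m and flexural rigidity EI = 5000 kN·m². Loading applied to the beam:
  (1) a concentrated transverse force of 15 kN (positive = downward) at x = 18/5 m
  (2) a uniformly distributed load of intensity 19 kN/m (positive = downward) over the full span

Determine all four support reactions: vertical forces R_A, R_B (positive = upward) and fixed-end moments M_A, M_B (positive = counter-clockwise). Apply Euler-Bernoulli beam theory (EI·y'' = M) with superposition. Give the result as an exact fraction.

R_A = 1557/25 kN, M_A = 1641/25 kN·m, R_B = 1668/25 kN, M_B = -1749/25 kN·m

Load 1 — point force P=15 kN at a=18/5 m (b=L-a=12/5):
  R_A = Pb²(3a+b)/L³ = 15·(12/5)²·(3·(18/5)+(12/5))/6³ = 132/25 kN
  M_A = Pab²/L² = 15·(18/5)·(12/5)²/6² = 216/25 kN·m
  R_B = Pa²(a+3b)/L³ = 15·(18/5)²·((18/5)+3·(12/5))/6³ = 243/25 kN
  M_B = -Pa²b/L² = -15·(18/5)²·(12/5)/6² = -324/25 kN·m
Load 2 — uniform load w=19 kN/m over full span:
  R_A = wL/2 = 19·6/2 = 57 kN
  M_A = wL²/12 = 19·6²/12 = 57 kN·m
  R_B = wL/2 = 19·6/2 = 57 kN
  M_B = -wL²/12 = -19·6²/12 = -57 kN·m
Superposition: R_A = 1557/25 kN, M_A = 1641/25 kN·m, R_B = 1668/25 kN, M_B = -1749/25 kN·m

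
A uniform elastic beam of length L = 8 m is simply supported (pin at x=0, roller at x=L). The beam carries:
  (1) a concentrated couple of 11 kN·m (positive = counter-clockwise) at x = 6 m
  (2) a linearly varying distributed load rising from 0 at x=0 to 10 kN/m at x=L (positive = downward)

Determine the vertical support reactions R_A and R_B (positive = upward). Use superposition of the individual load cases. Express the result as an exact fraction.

R_A = 353/24 kN, R_B = 607/24 kN

Load 1 — applied couple M₀=11 kN·m at a=6 m (b=L-a=2):
  R_A = M₀/L = 11/8 kN
  R_B = -M₀/L = -11/8 kN
Load 2 — triangular load w₀=10 kN/m (0→w₀ over full span):
  R_A = w₀L/6 = 10·8/6 = 40/3 kN
  R_B = w₀L/3 = 10·8/3 = 80/3 kN
Superposition: R_A = 353/24 kN, R_B = 607/24 kN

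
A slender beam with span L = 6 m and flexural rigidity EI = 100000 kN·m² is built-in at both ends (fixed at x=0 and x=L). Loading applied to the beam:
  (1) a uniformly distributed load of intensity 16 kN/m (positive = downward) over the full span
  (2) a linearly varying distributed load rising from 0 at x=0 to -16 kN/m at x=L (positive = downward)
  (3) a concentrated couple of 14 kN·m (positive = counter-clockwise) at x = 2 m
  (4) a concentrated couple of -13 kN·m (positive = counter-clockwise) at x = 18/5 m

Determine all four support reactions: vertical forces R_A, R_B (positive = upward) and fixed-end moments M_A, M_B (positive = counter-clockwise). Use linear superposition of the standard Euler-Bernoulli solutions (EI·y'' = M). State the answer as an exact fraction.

R_A = 7558/225 kN, M_A = 616/25 kN·m, R_B = 3242/225 kN, M_B = -1207/75 kN·m

Load 1 — uniform load w=16 kN/m over full span:
  R_A = wL/2 = 16·6/2 = 48 kN
  M_A = wL²/12 = 16·6²/12 = 48 kN·m
  R_B = wL/2 = 16·6/2 = 48 kN
  M_B = -wL²/12 = -16·6²/12 = -48 kN·m
Load 2 — triangular load w₀=-16 kN/m (0→w₀ over full span):
  R_A = 3w₀L/20 = 3·(-16)·6/20 = -72/5 kN
  M_A = w₀L²/30 = (-16)·6²/30 = -96/5 kN·m
  R_B = 7w₀L/20 = 7·(-16)·6/20 = -168/5 kN
  M_B = -w₀L²/20 = -(-16)·6²/20 = 144/5 kN·m
Load 3 — applied couple M₀=14 kN·m at a=2 m (b=L-a=4):
  R_A = 6M₀ab/L³ = 6·14·2·4/6³ = 28/9 kN
  M_A = M₀b(2a-b)/L² = 14·4·(2·2-4)/6² = 0 kN·m
  R_B = -6M₀ab/L³ = -6·14·2·4/6³ = -28/9 kN
  M_B = M₀a(2b-a)/L² = 14·2·(2·4-2)/6² = 14/3 kN·m
Load 4 — applied couple M₀=-13 kN·m at a=18/5 m (b=L-a=12/5):
  R_A = 6M₀ab/L³ = 6·(-13)·(18/5)·(12/5)/6³ = -78/25 kN
  M_A = M₀b(2a-b)/L² = (-13)·(12/5)·(2·(18/5)-(12/5))/6² = -104/25 kN·m
  R_B = -6M₀ab/L³ = -6·(-13)·(18/5)·(12/5)/6³ = 78/25 kN
  M_B = M₀a(2b-a)/L² = (-13)·(18/5)·(2·(12/5)-(18/5))/6² = -39/25 kN·m
Superposition: R_A = 7558/225 kN, M_A = 616/25 kN·m, R_B = 3242/225 kN, M_B = -1207/75 kN·m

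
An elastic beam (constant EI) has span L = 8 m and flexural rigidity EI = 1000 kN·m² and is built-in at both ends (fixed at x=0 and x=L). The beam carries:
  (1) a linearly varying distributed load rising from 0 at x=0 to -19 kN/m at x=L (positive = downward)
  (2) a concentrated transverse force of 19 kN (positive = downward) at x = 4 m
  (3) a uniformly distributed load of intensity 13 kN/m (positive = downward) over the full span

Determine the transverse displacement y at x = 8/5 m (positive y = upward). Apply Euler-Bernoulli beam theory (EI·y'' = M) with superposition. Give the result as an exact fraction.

Load 1 — triangular load w₀=-19 kN/m (0→w₀ over full span):
  y_1 = -w₀x²(L-x)²(x+2L)/(120LEI) = -(-19)·(8/5)²·(8-(8/5))²·((8/5)+2·8)/(120·8·1000) = 214016/5859375 m
Load 2 — point force P=19 kN at a=4 m (b=L-a=4):
  y_2 = -Pb²x²(3aL-(3a+b)x)/(6L³EI)  [x≤a] = -19·4²·(8/5)²·(3·4·8-(3·4+4)·(8/5))/(6·8³·1000) = -836/46875 m
Load 3 — uniform load w=13 kN/m over full span:
  y_3 = -wx²(L-x)²/(24EI) = -13·(8/5)²·(8-(8/5))²/(24·1000) = -13312/234375 m
Superposition: y = Σ y_i = -74428/1953125 m ≈ -0.038107 m

y(8/5) = -74428/1953125 m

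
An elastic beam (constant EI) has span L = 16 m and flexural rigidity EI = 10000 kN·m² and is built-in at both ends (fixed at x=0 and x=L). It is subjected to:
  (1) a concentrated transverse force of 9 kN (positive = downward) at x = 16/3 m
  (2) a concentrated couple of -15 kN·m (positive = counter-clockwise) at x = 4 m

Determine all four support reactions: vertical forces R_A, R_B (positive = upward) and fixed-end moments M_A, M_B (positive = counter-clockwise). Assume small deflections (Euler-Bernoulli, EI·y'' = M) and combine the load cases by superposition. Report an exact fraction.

R_A = 2155/384 kN, M_A = 1159/48 kN·m, R_B = 1301/384 kN, M_B = -737/48 kN·m

Load 1 — point force P=9 kN at a=16/3 m (b=L-a=32/3):
  R_A = Pb²(3a+b)/L³ = 9·(32/3)²·(3·(16/3)+(32/3))/16³ = 20/3 kN
  M_A = Pab²/L² = 9·(16/3)·(32/3)²/16² = 64/3 kN·m
  R_B = Pa²(a+3b)/L³ = 9·(16/3)²·((16/3)+3·(32/3))/16³ = 7/3 kN
  M_B = -Pa²b/L² = -9·(16/3)²·(32/3)/16² = -32/3 kN·m
Load 2 — applied couple M₀=-15 kN·m at a=4 m (b=L-a=12):
  R_A = 6M₀ab/L³ = 6·(-15)·4·12/16³ = -135/128 kN
  M_A = M₀b(2a-b)/L² = (-15)·12·(2·4-12)/16² = 45/16 kN·m
  R_B = -6M₀ab/L³ = -6·(-15)·4·12/16³ = 135/128 kN
  M_B = M₀a(2b-a)/L² = (-15)·4·(2·12-4)/16² = -75/16 kN·m
Superposition: R_A = 2155/384 kN, M_A = 1159/48 kN·m, R_B = 1301/384 kN, M_B = -737/48 kN·m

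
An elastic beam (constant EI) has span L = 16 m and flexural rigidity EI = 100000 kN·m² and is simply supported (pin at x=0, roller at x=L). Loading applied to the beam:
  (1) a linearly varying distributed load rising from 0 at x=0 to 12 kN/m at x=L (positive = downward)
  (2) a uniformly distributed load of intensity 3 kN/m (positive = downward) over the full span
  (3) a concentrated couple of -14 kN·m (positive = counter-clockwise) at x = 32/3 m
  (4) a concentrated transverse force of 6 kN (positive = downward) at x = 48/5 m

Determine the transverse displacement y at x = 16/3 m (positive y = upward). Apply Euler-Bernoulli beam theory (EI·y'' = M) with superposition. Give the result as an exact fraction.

y(16/3) = -6480856/94921875 m

Load 1 — triangular load w₀=12 kN/m (0→w₀ over full span):
  y_1 = -w₀x(7L⁴-10L²x²+3x⁴)/(360LEI) = -12·(16/3)·(7·16⁴-10·16²·(16/3)²+3·(16/3)⁴)/(360·16·100000) = -32768/759375 m
Load 2 — uniform load w=3 kN/m over full span:
  y_2 = -wx(L³-2Lx²+x³)/(24EI) = -3·(16/3)·(16³-2·16·(16/3)²+(16/3)³)/(24·100000) = -5632/253125 m
Load 3 — applied couple M₀=-14 kN·m at a=32/3 m (b=L-a=16/3):
  y_3 = (M₀x³/(6L)+C₁x)/EI  [x≤a] with C₁=M₀(3b²-L²)/(6L)=224/9 = ((-14)·(16/3)³/(6·16)+(224/9)·(16/3))/100000 = 56/50625 m
Load 4 — point force P=6 kN at a=48/5 m (b=L-a=32/5):
  y_4 = -Pbx(L²-b²-x²)/(6LEI)  [x≤a] = -6·(32/5)·(16/3)·(16²-(32/5)²-(16/3)²)/(6·16·100000) = -41984/10546875 m
Superposition: y = Σ y_i = -6480856/94921875 m ≈ -0.068276 m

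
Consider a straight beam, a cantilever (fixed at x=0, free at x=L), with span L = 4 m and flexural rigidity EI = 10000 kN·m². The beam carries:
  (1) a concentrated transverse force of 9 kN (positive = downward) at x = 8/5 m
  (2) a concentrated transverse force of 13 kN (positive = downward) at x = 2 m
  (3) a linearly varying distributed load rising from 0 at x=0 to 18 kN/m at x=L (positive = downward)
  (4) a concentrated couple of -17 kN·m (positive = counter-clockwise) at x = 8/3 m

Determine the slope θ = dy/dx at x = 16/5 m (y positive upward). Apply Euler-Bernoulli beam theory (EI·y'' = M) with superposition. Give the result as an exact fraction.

θ(16/5) = -211307/9375000 rad

Load 1 — point force P=9 kN at a=8/5 m (b=L-a=12/5):
  θ_1 = -Pa²/(2EI)  [x>a] = -9·(8/5)²/(2·10000) = -18/15625 rad
Load 2 — point force P=13 kN at a=2 m (b=L-a=2):
  θ_2 = -Pa²/(2EI)  [x>a] = -13·2²/(2·10000) = -13/5000 rad
Load 3 — triangular load w₀=18 kN/m (0→w₀ over full span):
  θ_3 = (w₀Lx²/4-w₀L²x/3-w₀x⁴/(24L))/EI = (18·4·(16/5)²/4-18·4²·(16/5)/3-18·(16/5)⁴/(24·4))/10000 = -5568/390625 rad
Load 4 — applied couple M₀=-17 kN·m at a=8/3 m (b=L-a=4/3):
  θ_4 = M₀a/EI  [x>a] = (-17)·(8/3)/10000 = -17/3750 rad
Superposition: θ = Σ θ_i = -211307/9375000 rad ≈ -0.022539 rad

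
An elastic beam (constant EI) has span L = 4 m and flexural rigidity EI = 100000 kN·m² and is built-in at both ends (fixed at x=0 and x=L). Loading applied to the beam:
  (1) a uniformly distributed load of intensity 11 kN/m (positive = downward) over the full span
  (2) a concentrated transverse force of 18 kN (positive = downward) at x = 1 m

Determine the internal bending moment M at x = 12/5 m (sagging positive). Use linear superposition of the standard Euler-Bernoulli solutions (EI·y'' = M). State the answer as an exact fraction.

Load 1 — uniform load w=11 kN/m over full span:
  M_1 = wLx/2 - wL²/12 - wx²/2 = 11·4·(12/5)/2 - 11·4²/12 - 11·(12/5)²/2 = 484/75 kN·m
Load 2 — point force P=18 kN at a=1 m (b=L-a=3):
  M_2 = Pa²(a+3b)(L-x)/L³ - Pa²b/L²  [x>a] = 18·1²·(1+3·3)·(4-(12/5))/4³ - 18·1²·3/4² = 9/8 kN·m
Superposition: M = Σ M_i = 4547/600 kN·m ≈ 7.578333 kN·m

M(12/5) = 4547/600 kN·m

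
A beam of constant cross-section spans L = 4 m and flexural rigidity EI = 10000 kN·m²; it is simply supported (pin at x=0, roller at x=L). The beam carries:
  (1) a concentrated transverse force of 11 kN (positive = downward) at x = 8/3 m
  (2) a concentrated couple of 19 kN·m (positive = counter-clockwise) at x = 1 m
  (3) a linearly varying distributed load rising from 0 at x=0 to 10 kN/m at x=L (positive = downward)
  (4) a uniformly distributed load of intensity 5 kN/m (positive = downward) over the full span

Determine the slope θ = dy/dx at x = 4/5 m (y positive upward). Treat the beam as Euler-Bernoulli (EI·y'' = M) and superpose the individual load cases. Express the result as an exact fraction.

θ(4/5) = -1474481/810000000 rad

Load 1 — point force P=11 kN at a=8/3 m (b=L-a=4/3):
  θ_1 = -Pb(L²-b²-3x²)/(6LEI)  [x≤a] = -11·(4/3)·(4²-(4/3)²-3·(4/5)²)/(6·4·10000) = -1903/2531250 rad
Load 2 — applied couple M₀=19 kN·m at a=1 m (b=L-a=3):
  θ_2 = (M₀x²/(2L)+C₁)/EI  [x≤a] with C₁=M₀(3b²-L²)/(6L)=209/24 = (19·(4/5)²/(2·4)+(209/24))/10000 = 6137/6000000 rad
Load 3 — triangular load w₀=10 kN/m (0→w₀ over full span):
  θ_3 = -w₀(7L⁴-30L²x²+15x⁴)/(360LEI) = -10·(7·4⁴-30·4²·(4/5)²+15·(4/5)⁴)/(360·4·10000) = -728/703125 rad
Load 4 — uniform load w=5 kN/m over full span:
  θ_4 = -w(L³-6Lx²+4x³)/(24EI) = -5·(4³-6·4·(4/5)²+4·(4/5)³)/(24·10000) = -33/31250 rad
Superposition: θ = Σ θ_i = -1474481/810000000 rad ≈ -0.001820 rad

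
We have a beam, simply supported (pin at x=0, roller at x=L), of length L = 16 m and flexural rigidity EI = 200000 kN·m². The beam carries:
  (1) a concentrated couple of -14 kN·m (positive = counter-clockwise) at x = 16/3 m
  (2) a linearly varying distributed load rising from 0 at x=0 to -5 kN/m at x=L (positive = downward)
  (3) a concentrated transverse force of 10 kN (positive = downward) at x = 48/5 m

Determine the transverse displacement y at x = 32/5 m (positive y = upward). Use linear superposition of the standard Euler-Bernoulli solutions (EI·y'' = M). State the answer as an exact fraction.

y(32/5) = 55732/9765625 m

Load 1 — applied couple M₀=-14 kN·m at a=16/3 m (b=L-a=32/3):
  y_1 = (M₀x³/(6L)-M₀(x-a)²/2+C₁x)/EI  [x>a] with C₁=M₀(3b²-L²)/(6L)=-112/9 = ((-14)·(32/5)³/(6·16)-(-14)·((32/5)-(16/3))²/2+(-112/9)·(32/5))/200000 = -644/1171875 m
Load 2 — triangular load w₀=-5 kN/m (0→w₀ over full span):
  y_2 = -w₀x(7L⁴-10L²x²+3x⁴)/(360LEI) = -(-5)·(32/5)·(7·16⁴-10·16²·(32/5)²+3·(32/5)⁴)/(360·16·200000) = 292096/29296875 m
Load 3 — point force P=10 kN at a=48/5 m (b=L-a=32/5):
  y_3 = -Pbx(L²-b²-x²)/(6LEI)  [x≤a] = -10·(32/5)·(32/5)·(16²-(32/5)²-(32/5)²)/(6·16·200000) = -4352/1171875 m
Superposition: y = Σ y_i = 55732/9765625 m ≈ 0.005707 m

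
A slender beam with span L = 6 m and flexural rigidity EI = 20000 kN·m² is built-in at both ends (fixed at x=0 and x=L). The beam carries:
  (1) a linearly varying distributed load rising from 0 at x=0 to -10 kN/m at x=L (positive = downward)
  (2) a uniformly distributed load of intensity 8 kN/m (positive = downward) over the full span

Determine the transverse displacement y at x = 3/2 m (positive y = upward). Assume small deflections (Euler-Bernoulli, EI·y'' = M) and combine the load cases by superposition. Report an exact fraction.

Load 1 — triangular load w₀=-10 kN/m (0→w₀ over full span):
  y_1 = -w₀x²(L-x)²(x+2L)/(120LEI) = -(-10)·(3/2)²·(6-(3/2))²·((3/2)+2·6)/(120·6·20000) = 2187/5120000 m
Load 2 — uniform load w=8 kN/m over full span:
  y_2 = -wx²(L-x)²/(24EI) = -8·(3/2)²·(6-(3/2))²/(24·20000) = -243/320000 m
Superposition: y = Σ y_i = -1701/5120000 m ≈ -0.000332 m

y(3/2) = -1701/5120000 m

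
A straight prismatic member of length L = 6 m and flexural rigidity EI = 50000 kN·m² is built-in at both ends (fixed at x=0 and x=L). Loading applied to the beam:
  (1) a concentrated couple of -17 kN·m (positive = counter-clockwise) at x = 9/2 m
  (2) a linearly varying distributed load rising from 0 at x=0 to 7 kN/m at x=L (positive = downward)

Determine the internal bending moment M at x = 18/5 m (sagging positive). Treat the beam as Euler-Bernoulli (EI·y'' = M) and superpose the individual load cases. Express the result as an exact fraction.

Load 1 — applied couple M₀=-17 kN·m at a=9/2 m (b=L-a=3/2):
  M_1 = R_Ax - M_A  [x≤a] with R_A=-51/16, M_A=-85/16 = (-51/16)·(18/5) - (-85/16) = -493/80 kN·m
Load 2 — triangular load w₀=7 kN/m (0→w₀ over full span):
  M_2 = 3w₀Lx/20 - w₀L²/30 - w₀x³/(6L) = 3·7·6·(18/5)/20 - 7·6²/30 - 7·(18/5)³/(6·6) = 651/125 kN·m
Superposition: M = Σ M_i = -1909/2000 kN·m ≈ -0.954500 kN·m

M(18/5) = -1909/2000 kN·m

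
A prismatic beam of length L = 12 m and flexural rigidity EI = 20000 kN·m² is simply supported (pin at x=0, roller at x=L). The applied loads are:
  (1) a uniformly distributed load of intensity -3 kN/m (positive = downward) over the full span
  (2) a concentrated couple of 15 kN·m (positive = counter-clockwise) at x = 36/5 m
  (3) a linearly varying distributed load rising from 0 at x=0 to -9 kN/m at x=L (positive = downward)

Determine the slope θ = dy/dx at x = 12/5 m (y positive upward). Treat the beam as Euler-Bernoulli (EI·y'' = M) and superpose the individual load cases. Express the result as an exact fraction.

Load 1 — uniform load w=-3 kN/m over full span:
  θ_1 = -w(L³-6Lx²+4x³)/(24EI) = -(-3)·(12³-6·12·(12/5)²+4·(12/5)³)/(24·20000) = 2673/312500 rad
Load 2 — applied couple M₀=15 kN·m at a=36/5 m (b=L-a=24/5):
  θ_2 = (M₀x²/(2L)+C₁)/EI  [x≤a] with C₁=M₀(3b²-L²)/(6L)=-78/5 = (15·(12/5)²/(2·12)+(-78/5))/20000 = -3/5000 rad
Load 3 — triangular load w₀=-9 kN/m (0→w₀ over full span):
  θ_3 = -w₀(7L⁴-30L²x²+15x⁴)/(360LEI) = -(-9)·(7·12⁴-30·12²·(12/5)²+15·(12/5)⁴)/(360·12·20000) = 4914/390625 rad
Superposition: θ = Σ θ_i = 64167/3125000 rad ≈ 0.020533 rad

θ(12/5) = 64167/3125000 rad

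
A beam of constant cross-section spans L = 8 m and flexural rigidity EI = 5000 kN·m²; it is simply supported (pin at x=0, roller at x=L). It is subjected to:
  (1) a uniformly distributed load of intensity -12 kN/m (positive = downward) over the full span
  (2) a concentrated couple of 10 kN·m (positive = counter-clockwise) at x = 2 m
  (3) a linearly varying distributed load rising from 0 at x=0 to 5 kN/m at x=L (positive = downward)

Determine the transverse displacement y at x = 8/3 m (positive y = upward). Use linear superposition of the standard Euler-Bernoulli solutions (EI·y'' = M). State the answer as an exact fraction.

Load 1 — uniform load w=-12 kN/m over full span:
  y_1 = -wx(L³-2Lx²+x³)/(24EI) = -(-12)·(8/3)·(8³-2·8·(8/3)²+(8/3)³)/(24·5000) = 5632/50625 m
Load 2 — applied couple M₀=10 kN·m at a=2 m (b=L-a=6):
  y_2 = (M₀x³/(6L)-M₀(x-a)²/2+C₁x)/EI  [x>a] with C₁=M₀(3b²-L²)/(6L)=55/6 = (10·(8/3)³/(6·8)-10·((8/3)-2)²/2+(55/6)·(8/3))/5000 = 53/10125 m
Load 3 — triangular load w₀=5 kN/m (0→w₀ over full span):
  y_3 = -w₀x(7L⁴-10L²x²+3x⁴)/(360LEI) = -5·(8/3)·(7·8⁴-10·8²·(8/3)²+3·(8/3)⁴)/(360·8·5000) = -2048/91125 m
Superposition: y = Σ y_i = 42833/455625 m ≈ 0.094009 m

y(8/3) = 42833/455625 m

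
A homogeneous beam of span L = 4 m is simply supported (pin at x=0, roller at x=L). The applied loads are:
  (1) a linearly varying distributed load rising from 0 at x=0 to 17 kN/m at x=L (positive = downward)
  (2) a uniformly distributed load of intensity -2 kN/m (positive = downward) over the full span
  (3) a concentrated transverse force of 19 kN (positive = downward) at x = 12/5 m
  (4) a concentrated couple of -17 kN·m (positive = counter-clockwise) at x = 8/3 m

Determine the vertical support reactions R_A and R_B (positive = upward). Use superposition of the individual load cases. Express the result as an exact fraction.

Load 1 — triangular load w₀=17 kN/m (0→w₀ over full span):
  R_A = w₀L/6 = 17·4/6 = 34/3 kN
  R_B = w₀L/3 = 17·4/3 = 68/3 kN
Load 2 — uniform load w=-2 kN/m over full span:
  R_A = wL/2 = (-2)·4/2 = -4 kN
  R_B = wL/2 = (-2)·4/2 = -4 kN
Load 3 — point force P=19 kN at a=12/5 m (b=L-a=8/5):
  R_A = Pb/L = 19·(8/5)/4 = 38/5 kN
  R_B = Pa/L = 19·(12/5)/4 = 57/5 kN
Load 4 — applied couple M₀=-17 kN·m at a=8/3 m (b=L-a=4/3):
  R_A = M₀/L = (-17)/4 = -17/4 kN
  R_B = -M₀/L = -(-17)/4 = 17/4 kN
Superposition: R_A = 641/60 kN, R_B = 2059/60 kN

R_A = 641/60 kN, R_B = 2059/60 kN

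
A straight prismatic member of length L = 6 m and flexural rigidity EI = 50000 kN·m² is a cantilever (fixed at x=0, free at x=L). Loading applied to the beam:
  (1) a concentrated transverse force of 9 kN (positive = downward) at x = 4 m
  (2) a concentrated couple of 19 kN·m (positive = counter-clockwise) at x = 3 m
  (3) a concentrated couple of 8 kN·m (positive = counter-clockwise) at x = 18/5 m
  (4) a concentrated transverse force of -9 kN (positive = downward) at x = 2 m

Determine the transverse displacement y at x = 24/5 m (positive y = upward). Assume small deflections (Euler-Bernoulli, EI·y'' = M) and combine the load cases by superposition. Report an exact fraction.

Load 1 — point force P=9 kN at a=4 m (b=L-a=2):
  y_1 = -Pa²(3x-a)/(6EI)  [x>a] = -9·4²·(3·(24/5)-4)/(6·50000) = -78/15625 m
Load 2 — applied couple M₀=19 kN·m at a=3 m (b=L-a=3):
  y_2 = M₀a(2x-a)/(2EI)  [x>a] = 19·3·(2·(24/5)-3)/(2·50000) = 1881/500000 m
Load 3 — applied couple M₀=8 kN·m at a=18/5 m (b=L-a=12/5):
  y_3 = M₀a(2x-a)/(2EI)  [x>a] = 8·(18/5)·(2·(24/5)-(18/5))/(2·50000) = 27/15625 m
Load 4 — point force P=-9 kN at a=2 m (b=L-a=4):
  y_4 = -Pa²(3x-a)/(6EI)  [x>a] = -(-9)·2²·(3·(24/5)-2)/(6·50000) = 93/62500 m
Superposition: y = Σ y_i = 993/500000 m ≈ 0.001986 m

y(24/5) = 993/500000 m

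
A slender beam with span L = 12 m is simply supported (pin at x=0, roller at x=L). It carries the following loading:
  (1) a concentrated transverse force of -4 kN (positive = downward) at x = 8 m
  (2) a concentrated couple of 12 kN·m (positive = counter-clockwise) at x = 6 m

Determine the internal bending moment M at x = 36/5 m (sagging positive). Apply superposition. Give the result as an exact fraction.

M(36/5) = -72/5 kN·m

Load 1 — point force P=-4 kN at a=8 m (b=L-a=4):
  M_1 = Pbx/L  [x≤a] = (-4)·4·(36/5)/12 = -48/5 kN·m
Load 2 — applied couple M₀=12 kN·m at a=6 m (b=L-a=6):
  M_2 = M₀x/L - M₀  [x>a] = 12·(36/5)/12 - 12 = -24/5 kN·m
Superposition: M = Σ M_i = -72/5 kN·m ≈ -14.400000 kN·m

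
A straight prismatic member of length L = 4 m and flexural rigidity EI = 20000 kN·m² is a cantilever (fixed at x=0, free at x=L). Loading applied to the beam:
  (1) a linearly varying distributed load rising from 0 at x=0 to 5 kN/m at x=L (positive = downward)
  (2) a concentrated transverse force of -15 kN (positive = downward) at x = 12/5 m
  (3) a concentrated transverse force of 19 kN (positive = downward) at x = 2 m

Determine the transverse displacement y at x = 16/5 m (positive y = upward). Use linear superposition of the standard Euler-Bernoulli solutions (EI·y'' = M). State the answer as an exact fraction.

Load 1 — triangular load w₀=5 kN/m (0→w₀ over full span):
  y_1 = (w₀Lx³/12-w₀L²x²/6-w₀x⁵/(120L))/EI = (5·4·(16/5)³/12-5·4²·(16/5)²/6-5·(16/5)⁵/(120·4))/20000 = -25024/5859375 m
Load 2 — point force P=-15 kN at a=12/5 m (b=L-a=8/5):
  y_2 = -Pa²(3x-a)/(6EI)  [x>a] = -(-15)·(12/5)²·(3·(16/5)-(12/5))/(6·20000) = 81/15625 m
Load 3 — point force P=19 kN at a=2 m (b=L-a=2):
  y_3 = -Pa²(3x-a)/(6EI)  [x>a] = -19·2²·(3·(16/5)-2)/(6·20000) = -361/75000 m
Superposition: y = Σ y_i = -60939/15625000 m ≈ -0.003900 m

y(16/5) = -60939/15625000 m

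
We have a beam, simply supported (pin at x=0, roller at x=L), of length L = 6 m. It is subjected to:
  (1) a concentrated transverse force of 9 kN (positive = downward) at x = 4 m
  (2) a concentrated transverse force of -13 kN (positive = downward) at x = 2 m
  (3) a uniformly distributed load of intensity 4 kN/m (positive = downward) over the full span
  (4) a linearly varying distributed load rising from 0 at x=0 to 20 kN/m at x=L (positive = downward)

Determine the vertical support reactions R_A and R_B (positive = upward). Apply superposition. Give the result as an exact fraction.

Load 1 — point force P=9 kN at a=4 m (b=L-a=2):
  R_A = Pb/L = 9·2/6 = 3 kN
  R_B = Pa/L = 9·4/6 = 6 kN
Load 2 — point force P=-13 kN at a=2 m (b=L-a=4):
  R_A = Pb/L = (-13)·4/6 = -26/3 kN
  R_B = Pa/L = (-13)·2/6 = -13/3 kN
Load 3 — uniform load w=4 kN/m over full span:
  R_A = wL/2 = 4·6/2 = 12 kN
  R_B = wL/2 = 4·6/2 = 12 kN
Load 4 — triangular load w₀=20 kN/m (0→w₀ over full span):
  R_A = w₀L/6 = 20·6/6 = 20 kN
  R_B = w₀L/3 = 20·6/3 = 40 kN
Superposition: R_A = 79/3 kN, R_B = 161/3 kN

R_A = 79/3 kN, R_B = 161/3 kN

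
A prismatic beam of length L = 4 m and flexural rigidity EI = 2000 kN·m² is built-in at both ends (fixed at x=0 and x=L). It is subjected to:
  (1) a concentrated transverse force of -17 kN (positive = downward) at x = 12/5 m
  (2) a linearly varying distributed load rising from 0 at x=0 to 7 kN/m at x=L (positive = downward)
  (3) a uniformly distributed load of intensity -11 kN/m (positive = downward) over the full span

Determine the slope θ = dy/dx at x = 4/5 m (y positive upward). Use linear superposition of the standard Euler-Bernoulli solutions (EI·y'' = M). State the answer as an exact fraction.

θ(4/5) = 4258/1171875 rad

Load 1 — point force P=-17 kN at a=12/5 m (b=L-a=8/5):
  θ_1 = -Pb²x(2aL-(3a+b)x)/(2L³EI)  [x≤a] = -(-17)·(8/5)²·(4/5)·(2·(12/5)·4-(3·(12/5)+(8/5))·(4/5))/(2·4³·2000) = 646/390625 rad
Load 2 — triangular load w₀=7 kN/m (0→w₀ over full span):
  θ_2 = -w₀(2x(L-x)(L-2x)(x+2L)+x²(L-x)²)/(120LEI) = -7·(2·(4/5)·(4-(4/5))·(4-2·(4/5))·((4/5)+2·4)+(4/5)²·(4-(4/5))²)/(120·4·2000) = -196/234375 rad
Load 3 — uniform load w=-11 kN/m over full span:
  θ_3 = -wx(L-x)(L-2x)/(12EI) = -(-11)·(4/5)·(4-(4/5))·(4-2·(4/5))/(12·2000) = 44/15625 rad
Superposition: θ = Σ θ_i = 4258/1171875 rad ≈ 0.003633 rad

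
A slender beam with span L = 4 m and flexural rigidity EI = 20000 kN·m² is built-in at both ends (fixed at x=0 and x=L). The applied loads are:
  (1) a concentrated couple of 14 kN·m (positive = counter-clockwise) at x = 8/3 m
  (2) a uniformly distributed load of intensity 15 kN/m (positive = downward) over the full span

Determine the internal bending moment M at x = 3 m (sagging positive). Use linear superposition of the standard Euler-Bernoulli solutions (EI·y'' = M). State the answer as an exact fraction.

M(3) = -13/6 kN·m

Load 1 — applied couple M₀=14 kN·m at a=8/3 m (b=L-a=4/3):
  M_1 = R_Ax - M_A - M₀  [x>a] with R_A=14/3, M_A=14/3 = (14/3)·3 - (14/3) - 14 = -14/3 kN·m
Load 2 — uniform load w=15 kN/m over full span:
  M_2 = wLx/2 - wL²/12 - wx²/2 = 15·4·3/2 - 15·4²/12 - 15·3²/2 = 5/2 kN·m
Superposition: M = Σ M_i = -13/6 kN·m ≈ -2.166667 kN·m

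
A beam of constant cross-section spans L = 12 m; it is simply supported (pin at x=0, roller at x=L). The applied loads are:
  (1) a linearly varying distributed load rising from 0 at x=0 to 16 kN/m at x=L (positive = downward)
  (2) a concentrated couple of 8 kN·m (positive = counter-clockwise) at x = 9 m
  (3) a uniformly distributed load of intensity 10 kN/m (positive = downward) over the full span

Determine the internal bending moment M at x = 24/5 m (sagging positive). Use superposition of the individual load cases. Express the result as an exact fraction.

M(24/5) = 38128/125 kN·m

Load 1 — triangular load w₀=16 kN/m (0→w₀ over full span):
  M_1 = w₀Lx/6 - w₀x³/(6L) = 16·12·(24/5)/6 - 16·(24/5)³/(6·12) = 16128/125 kN·m
Load 2 — applied couple M₀=8 kN·m at a=9 m (b=L-a=3):
  M_2 = M₀x/L  [x≤a] = 8·(24/5)/12 = 16/5 kN·m
Load 3 — uniform load w=10 kN/m over full span:
  M_3 = wx(L-x)/2 = 10·(24/5)·(12-(24/5))/2 = 864/5 kN·m
Superposition: M = Σ M_i = 38128/125 kN·m ≈ 305.024000 kN·m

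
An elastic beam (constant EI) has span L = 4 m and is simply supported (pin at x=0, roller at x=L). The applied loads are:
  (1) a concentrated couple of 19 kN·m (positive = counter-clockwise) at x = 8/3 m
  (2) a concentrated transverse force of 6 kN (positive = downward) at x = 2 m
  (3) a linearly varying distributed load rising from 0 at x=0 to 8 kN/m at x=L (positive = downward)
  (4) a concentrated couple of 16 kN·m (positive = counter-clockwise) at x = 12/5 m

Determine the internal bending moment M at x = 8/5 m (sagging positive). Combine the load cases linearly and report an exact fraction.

Load 1 — applied couple M₀=19 kN·m at a=8/3 m (b=L-a=4/3):
  M_1 = M₀x/L  [x≤a] = 19·(8/5)/4 = 38/5 kN·m
Load 2 — point force P=6 kN at a=2 m (b=L-a=2):
  M_2 = Pbx/L  [x≤a] = 6·2·(8/5)/4 = 24/5 kN·m
Load 3 — triangular load w₀=8 kN/m (0→w₀ over full span):
  M_3 = w₀Lx/6 - w₀x³/(6L) = 8·4·(8/5)/6 - 8·(8/5)³/(6·4) = 896/125 kN·m
Load 4 — applied couple M₀=16 kN·m at a=12/5 m (b=L-a=8/5):
  M_4 = M₀x/L  [x≤a] = 16·(8/5)/4 = 32/5 kN·m
Superposition: M = Σ M_i = 3246/125 kN·m ≈ 25.968000 kN·m

M(8/5) = 3246/125 kN·m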